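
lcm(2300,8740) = 43700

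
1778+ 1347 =3125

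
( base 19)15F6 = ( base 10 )8955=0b10001011111011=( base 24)fd3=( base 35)7au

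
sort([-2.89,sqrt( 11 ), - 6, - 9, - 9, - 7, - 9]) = [ - 9,- 9,-9,  -  7, - 6, - 2.89,sqrt( 11) ]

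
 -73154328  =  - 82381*888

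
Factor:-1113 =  - 3^1*7^1*53^1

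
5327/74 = 5327/74 =71.99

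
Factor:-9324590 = -2^1*5^1*11^1 * 103^1*823^1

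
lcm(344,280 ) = 12040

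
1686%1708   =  1686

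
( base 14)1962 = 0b1000111110010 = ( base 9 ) 6264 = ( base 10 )4594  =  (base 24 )7NA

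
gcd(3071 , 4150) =83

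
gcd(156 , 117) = 39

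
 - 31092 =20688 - 51780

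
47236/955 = 47236/955=49.46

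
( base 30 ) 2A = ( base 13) 55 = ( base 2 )1000110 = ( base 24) 2m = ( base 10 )70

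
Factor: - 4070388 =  - 2^2*3^1*  7^1*47^1*1031^1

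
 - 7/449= - 1 + 442/449 =- 0.02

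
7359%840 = 639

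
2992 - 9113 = - 6121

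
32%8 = 0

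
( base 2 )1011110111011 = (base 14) 22DD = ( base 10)6075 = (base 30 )6MF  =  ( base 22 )CC3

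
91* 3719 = 338429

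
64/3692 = 16/923 = 0.02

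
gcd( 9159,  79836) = 3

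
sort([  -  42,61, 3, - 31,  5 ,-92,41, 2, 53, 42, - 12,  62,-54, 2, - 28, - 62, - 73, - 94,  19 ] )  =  [ - 94  , - 92, - 73,- 62,- 54 , - 42, - 31, - 28, - 12 , 2 , 2,3,  5 , 19, 41,  42 , 53, 61,62 ]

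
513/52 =9 + 45/52= 9.87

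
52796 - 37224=15572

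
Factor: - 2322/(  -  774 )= 3 = 3^1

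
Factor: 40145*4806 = 2^1*3^3*5^1*7^1 * 31^1*37^1*89^1=192936870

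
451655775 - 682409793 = -230754018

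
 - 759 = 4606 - 5365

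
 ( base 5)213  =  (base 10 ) 58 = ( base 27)24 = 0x3A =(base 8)72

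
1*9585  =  9585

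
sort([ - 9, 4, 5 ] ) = [-9,4,5]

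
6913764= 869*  7956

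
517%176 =165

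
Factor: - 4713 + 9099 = 2^1*3^1*17^1 * 43^1 = 4386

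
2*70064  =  140128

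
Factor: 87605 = 5^1*7^1* 2503^1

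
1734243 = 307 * 5649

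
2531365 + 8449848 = 10981213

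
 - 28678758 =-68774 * 417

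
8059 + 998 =9057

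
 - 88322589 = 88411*( - 999)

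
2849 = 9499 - 6650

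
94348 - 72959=21389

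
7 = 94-87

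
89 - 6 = 83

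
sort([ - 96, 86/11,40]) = [ - 96,86/11, 40 ] 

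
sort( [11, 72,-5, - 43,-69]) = [ - 69, - 43, - 5, 11, 72]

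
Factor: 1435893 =3^1*478631^1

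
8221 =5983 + 2238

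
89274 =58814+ 30460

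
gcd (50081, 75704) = 1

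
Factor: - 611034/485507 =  - 2^1*3^1 *11^ ( - 1 )*19^ ( - 1 )*23^( - 1 )*101^( - 1 ) * 101839^1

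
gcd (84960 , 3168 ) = 288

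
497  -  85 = 412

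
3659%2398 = 1261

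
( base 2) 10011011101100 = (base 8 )23354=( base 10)9964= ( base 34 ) 8l2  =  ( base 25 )FNE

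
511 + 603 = 1114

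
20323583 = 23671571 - 3347988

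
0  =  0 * 3902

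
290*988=286520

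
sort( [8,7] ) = [7, 8]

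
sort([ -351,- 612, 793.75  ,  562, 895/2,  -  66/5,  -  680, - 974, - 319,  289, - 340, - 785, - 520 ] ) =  [ - 974,  -  785, - 680, - 612 ,-520, -351, - 340, - 319, - 66/5, 289,895/2, 562, 793.75]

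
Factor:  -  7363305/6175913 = - 3^4*5^1*17^( -1)*  31^( - 1 ) * 11719^( - 1 )*18181^1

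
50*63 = 3150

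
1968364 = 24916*79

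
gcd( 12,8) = 4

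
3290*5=16450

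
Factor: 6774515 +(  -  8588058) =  - 1813543 = -17^1*107^1*997^1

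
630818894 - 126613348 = 504205546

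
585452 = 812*721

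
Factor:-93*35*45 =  - 3^3 * 5^2*7^1*31^1 = - 146475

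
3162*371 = 1173102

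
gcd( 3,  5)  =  1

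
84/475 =84/475 = 0.18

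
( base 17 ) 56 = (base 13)70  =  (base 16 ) 5b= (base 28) 37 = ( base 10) 91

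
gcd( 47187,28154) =7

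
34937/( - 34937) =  - 1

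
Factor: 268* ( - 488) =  - 2^5 * 61^1*67^1 =- 130784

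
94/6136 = 47/3068 = 0.02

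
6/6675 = 2/2225 = 0.00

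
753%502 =251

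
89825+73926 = 163751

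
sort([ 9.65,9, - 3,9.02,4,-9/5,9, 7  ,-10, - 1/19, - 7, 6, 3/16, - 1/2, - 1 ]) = [- 10, - 7, - 3, - 9/5, - 1, - 1/2,-1/19, 3/16, 4, 6, 7, 9,  9,9.02, 9.65] 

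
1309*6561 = 8588349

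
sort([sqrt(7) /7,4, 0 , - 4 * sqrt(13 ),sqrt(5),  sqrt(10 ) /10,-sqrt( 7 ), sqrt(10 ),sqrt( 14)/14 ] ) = [ - 4  *sqrt(13), - sqrt(7),0,sqrt( 14)/14,sqrt(10)/10,sqrt(7)/7, sqrt(5), sqrt(10),4]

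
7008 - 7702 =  - 694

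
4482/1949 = 4482/1949 = 2.30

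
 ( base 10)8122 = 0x1fba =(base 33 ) 7f4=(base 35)6M2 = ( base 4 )1332322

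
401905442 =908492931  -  506587489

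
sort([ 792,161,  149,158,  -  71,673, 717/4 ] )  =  [ - 71, 149,158,  161,  717/4,673, 792 ]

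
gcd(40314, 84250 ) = 2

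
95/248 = 95/248 = 0.38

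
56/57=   56/57  =  0.98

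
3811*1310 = 4992410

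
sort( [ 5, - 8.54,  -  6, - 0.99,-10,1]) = [  -  10 ,- 8.54, - 6, - 0.99, 1 , 5] 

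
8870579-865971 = 8004608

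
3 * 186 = 558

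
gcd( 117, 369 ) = 9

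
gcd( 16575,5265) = 195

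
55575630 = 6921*8030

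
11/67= 11/67 = 0.16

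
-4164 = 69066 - 73230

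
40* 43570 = 1742800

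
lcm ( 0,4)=0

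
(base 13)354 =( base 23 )121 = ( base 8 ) 1100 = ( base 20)18G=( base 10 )576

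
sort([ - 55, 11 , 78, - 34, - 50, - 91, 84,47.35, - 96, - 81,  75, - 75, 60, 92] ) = [ - 96 , - 91, - 81, - 75, - 55 , - 50 , - 34 , 11,47.35,60,75, 78 , 84 , 92] 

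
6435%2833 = 769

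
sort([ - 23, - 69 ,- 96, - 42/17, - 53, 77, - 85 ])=[ - 96, - 85, - 69, - 53, - 23, - 42/17,77]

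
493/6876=493/6876 = 0.07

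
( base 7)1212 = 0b111000010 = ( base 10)450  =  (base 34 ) D8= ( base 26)H8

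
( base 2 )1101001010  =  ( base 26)16A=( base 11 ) 6A6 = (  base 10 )842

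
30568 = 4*7642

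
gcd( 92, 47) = 1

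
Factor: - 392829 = - 3^1 * 37^1*3539^1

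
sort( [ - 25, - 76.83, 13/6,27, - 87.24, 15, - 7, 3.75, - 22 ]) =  [ - 87.24, - 76.83, - 25, - 22,- 7, 13/6, 3.75, 15,27 ] 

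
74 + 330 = 404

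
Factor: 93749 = 241^1*389^1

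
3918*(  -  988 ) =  - 3870984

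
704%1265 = 704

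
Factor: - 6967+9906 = 2939^1 = 2939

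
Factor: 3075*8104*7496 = 2^6*3^1*5^2 * 41^1*937^1*1013^1=186798820800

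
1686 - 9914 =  -8228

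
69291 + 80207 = 149498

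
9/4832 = 9/4832 = 0.00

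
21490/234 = 91 + 98/117 = 91.84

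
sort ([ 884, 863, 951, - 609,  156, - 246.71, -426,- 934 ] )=[ - 934,-609 , - 426,  -  246.71, 156, 863,884,951]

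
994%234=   58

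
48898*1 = 48898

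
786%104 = 58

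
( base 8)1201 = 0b1010000001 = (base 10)641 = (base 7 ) 1604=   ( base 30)LB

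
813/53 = 813/53 = 15.34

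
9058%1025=858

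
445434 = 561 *794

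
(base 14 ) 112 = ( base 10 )212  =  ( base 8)324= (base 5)1322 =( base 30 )72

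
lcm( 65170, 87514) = 3062990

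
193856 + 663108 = 856964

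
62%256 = 62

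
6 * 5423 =32538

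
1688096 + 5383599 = 7071695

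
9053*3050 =27611650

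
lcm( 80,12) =240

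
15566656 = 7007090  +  8559566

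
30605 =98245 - 67640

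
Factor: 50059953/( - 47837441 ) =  - 3^2*173^ ( - 1)*276517^ (- 1) * 5562217^1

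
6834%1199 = 839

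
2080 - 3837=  - 1757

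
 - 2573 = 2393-4966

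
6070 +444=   6514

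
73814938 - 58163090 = 15651848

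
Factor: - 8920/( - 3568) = 5/2   =  2^( - 1) * 5^1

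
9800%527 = 314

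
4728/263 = 17+257/263 =17.98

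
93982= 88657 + 5325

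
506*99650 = 50422900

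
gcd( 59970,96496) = 2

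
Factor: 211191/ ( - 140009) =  - 3^1 * 17^1*41^1*101^1* 140009^(  -  1) 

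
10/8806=5/4403  =  0.00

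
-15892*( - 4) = 63568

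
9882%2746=1644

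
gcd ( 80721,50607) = 9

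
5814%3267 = 2547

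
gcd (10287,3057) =3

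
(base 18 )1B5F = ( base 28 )c39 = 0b10010100011101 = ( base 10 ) 9501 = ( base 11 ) 7158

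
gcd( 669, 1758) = 3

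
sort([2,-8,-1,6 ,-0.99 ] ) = [ - 8 ,-1, - 0.99, 2,6] 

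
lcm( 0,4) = 0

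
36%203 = 36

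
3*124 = 372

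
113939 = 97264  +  16675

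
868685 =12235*71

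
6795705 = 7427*915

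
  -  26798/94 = - 13399/47 = -285.09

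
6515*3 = 19545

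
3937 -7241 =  - 3304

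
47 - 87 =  - 40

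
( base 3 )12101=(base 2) 10010001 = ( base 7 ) 265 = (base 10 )145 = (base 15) 9A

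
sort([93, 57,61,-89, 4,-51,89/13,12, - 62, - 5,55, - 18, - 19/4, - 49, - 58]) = [ - 89, - 62,-58, - 51, - 49,  -  18 ,-5, - 19/4, 4, 89/13,12, 55,57 , 61,93 ] 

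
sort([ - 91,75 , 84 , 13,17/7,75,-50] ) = [ - 91 , - 50,17/7,13,  75 , 75,84 ] 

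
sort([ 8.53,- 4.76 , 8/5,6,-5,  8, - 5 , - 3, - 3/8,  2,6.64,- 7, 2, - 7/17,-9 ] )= [ - 9 , - 7, - 5, - 5, - 4.76,- 3, - 7/17, - 3/8 , 8/5, 2, 2,  6,6.64 , 8 , 8.53] 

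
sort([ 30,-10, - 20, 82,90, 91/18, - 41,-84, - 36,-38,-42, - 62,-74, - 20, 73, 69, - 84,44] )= [ - 84,-84,- 74,-62,-42, - 41, - 38,-36,-20, - 20,-10,  91/18, 30, 44, 69,73, 82, 90]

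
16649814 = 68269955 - 51620141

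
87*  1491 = 129717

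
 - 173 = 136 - 309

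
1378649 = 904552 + 474097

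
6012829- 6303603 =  - 290774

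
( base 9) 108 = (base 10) 89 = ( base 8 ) 131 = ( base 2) 1011001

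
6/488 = 3/244 = 0.01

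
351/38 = 351/38=9.24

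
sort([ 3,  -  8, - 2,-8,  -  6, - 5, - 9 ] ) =[ - 9, - 8,  -  8,- 6, - 5,- 2,3 ]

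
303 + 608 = 911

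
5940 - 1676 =4264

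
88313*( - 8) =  - 706504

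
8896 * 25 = 222400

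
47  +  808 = 855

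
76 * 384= 29184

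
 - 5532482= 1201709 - 6734191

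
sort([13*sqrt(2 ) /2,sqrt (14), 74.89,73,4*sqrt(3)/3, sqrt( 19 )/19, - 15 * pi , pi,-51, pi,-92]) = [  -  92, -51,  -  15*pi, sqrt(19 )/19 , 4*sqrt(3) /3, pi,pi,sqrt(14 ),13*sqrt( 2 ) /2, 73,74.89 ] 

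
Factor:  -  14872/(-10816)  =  11/8 = 2^ (- 3)* 11^1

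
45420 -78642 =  - 33222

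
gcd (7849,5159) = 1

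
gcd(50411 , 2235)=1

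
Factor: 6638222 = 2^1*1559^1*2129^1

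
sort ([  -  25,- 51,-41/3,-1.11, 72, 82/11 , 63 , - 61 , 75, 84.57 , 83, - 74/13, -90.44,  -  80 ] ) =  [-90.44,-80, - 61, -51,-25, - 41/3 , - 74/13,- 1.11, 82/11 , 63,72 , 75,83, 84.57 ] 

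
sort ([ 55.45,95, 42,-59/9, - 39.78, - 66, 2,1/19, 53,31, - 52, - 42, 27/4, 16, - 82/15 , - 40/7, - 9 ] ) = [ - 66, - 52,-42,- 39.78, - 9,  -  59/9,  -  40/7, - 82/15,1/19,2, 27/4 , 16, 31,  42,53,55.45,  95 ]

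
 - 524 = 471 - 995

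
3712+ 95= 3807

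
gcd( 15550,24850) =50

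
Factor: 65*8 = 2^3 *5^1*13^1 = 520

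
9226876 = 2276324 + 6950552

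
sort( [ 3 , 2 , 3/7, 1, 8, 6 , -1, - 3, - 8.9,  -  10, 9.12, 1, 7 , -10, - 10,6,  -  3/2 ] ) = [ - 10, - 10, - 10,  -  8.9, - 3 ,  -  3/2,-1,3/7, 1, 1, 2,3, 6, 6, 7, 8,9.12 ] 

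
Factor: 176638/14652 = 2^( - 1)*3^( - 2 ) * 7^1*31^1 = 217/18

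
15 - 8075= -8060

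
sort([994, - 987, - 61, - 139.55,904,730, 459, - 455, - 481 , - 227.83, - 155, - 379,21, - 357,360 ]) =[ - 987, - 481, - 455 , - 379  , - 357, - 227.83, - 155, - 139.55,-61,21, 360,459,730, 904,994] 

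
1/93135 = 1/93135 = 0.00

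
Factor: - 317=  - 317^1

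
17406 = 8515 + 8891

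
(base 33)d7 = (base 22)JI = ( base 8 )664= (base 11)367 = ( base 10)436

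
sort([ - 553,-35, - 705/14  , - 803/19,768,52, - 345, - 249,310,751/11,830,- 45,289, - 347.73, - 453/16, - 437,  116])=[ - 553, - 437, - 347.73,- 345, - 249, - 705/14, - 45, - 803/19, - 35,-453/16, 52,751/11,116, 289,  310, 768,830 ] 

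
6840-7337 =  - 497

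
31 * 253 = 7843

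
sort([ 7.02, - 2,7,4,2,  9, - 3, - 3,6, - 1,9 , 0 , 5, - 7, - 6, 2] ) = [ - 7, - 6, - 3, - 3, - 2, - 1, 0,2,  2, 4, 5 , 6,7,7.02,9,  9] 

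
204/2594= 102/1297=0.08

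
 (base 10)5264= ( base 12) 3068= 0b1010010010000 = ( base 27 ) 75q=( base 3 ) 21012222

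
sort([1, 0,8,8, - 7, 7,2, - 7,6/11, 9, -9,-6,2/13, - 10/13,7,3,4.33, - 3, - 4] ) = [ - 9, - 7, - 7, - 6, - 4, - 3,  -  10/13,  0,2/13, 6/11,1,2, 3,4.33,7,7,8,8 , 9 ] 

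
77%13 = 12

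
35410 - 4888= 30522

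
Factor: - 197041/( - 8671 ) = 659/29 = 29^(- 1)*659^1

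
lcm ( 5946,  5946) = 5946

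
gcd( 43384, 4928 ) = 88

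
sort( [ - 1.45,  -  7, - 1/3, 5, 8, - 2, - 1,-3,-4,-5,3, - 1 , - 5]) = [-7, - 5,-5, - 4, - 3, - 2,-1.45, - 1 , - 1 ,- 1/3, 3,  5, 8 ] 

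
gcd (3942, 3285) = 657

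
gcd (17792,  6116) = 556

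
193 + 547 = 740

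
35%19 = 16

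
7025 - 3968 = 3057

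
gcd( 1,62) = 1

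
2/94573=2/94573  =  0.00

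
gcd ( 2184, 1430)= 26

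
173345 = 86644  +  86701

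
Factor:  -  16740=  - 2^2*3^3*5^1*31^1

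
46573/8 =5821 + 5/8 = 5821.62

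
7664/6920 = 1 + 93/865 = 1.11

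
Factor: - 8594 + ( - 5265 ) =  - 13859^1 = - 13859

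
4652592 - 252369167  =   - 247716575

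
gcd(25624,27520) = 8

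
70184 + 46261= 116445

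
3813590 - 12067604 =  - 8254014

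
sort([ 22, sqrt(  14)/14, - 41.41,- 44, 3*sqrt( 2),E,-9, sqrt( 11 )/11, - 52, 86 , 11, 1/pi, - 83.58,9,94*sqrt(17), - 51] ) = [ - 83.58,  -  52,-51,-44, - 41.41, -9,  sqrt( 14 ) /14,sqrt( 11) /11, 1/pi,  E,3*sqrt(2), 9, 11,22,86,  94*sqrt( 17)] 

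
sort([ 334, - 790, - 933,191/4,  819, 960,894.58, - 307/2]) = [ - 933, - 790,  -  307/2, 191/4 , 334, 819,894.58, 960]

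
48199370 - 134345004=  - 86145634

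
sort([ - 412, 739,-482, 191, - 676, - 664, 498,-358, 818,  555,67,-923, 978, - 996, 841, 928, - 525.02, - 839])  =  [ - 996, - 923, - 839, - 676,-664, - 525.02,  -  482, - 412, - 358,67, 191, 498,555,739,  818,841,928,  978]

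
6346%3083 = 180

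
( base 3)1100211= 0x3E2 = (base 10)994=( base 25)1EJ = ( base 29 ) 158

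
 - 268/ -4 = 67/1 = 67.00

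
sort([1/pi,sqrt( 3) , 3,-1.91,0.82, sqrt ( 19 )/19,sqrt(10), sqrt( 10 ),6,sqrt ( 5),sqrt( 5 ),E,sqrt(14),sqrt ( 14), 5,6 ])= [ - 1.91,sqrt(19 )/19,1/pi,0.82,sqrt(3 ), sqrt(5), sqrt(5),E,3,sqrt(10 ), sqrt(10 ),sqrt(14 ), sqrt(14),5,6, 6]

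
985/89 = 985/89 = 11.07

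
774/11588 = 387/5794 = 0.07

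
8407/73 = 8407/73 = 115.16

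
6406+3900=10306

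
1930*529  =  1020970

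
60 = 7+53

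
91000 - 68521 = 22479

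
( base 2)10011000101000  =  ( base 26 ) ebi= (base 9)14353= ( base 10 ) 9768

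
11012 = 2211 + 8801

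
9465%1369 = 1251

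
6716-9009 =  - 2293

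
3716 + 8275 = 11991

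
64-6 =58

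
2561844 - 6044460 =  - 3482616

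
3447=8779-5332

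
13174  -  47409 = -34235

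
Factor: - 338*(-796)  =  269048=2^3*13^2*199^1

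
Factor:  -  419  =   - 419^1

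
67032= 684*98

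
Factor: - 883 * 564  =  -2^2*3^1*47^1*883^1  =  -498012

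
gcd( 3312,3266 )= 46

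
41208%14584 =12040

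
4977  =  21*237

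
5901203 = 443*13321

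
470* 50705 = 23831350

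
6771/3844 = 6771/3844 =1.76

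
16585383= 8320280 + 8265103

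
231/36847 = 231/36847=0.01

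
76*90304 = 6863104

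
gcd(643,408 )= 1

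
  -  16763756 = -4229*3964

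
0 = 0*23506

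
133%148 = 133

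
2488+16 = 2504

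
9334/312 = 29 + 11/12=29.92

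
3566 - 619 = 2947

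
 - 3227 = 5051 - 8278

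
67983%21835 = 2478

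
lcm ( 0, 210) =0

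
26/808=13/404= 0.03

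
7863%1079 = 310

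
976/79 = 976/79 = 12.35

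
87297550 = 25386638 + 61910912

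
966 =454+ 512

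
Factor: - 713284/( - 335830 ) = 2^1*5^( - 1 )*13^1*29^1*71^( - 1) = 754/355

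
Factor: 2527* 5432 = 13726664 = 2^3 * 7^2 * 19^2 * 97^1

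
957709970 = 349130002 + 608579968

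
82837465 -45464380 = 37373085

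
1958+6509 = 8467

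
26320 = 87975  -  61655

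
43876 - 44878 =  - 1002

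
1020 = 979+41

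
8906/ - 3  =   - 2969 +1/3= - 2968.67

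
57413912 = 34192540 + 23221372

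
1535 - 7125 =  - 5590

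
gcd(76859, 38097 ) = 1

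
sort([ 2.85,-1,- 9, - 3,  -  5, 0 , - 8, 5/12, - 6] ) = [ - 9, - 8, - 6, - 5, - 3,  -  1, 0 , 5/12,2.85]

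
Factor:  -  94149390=-2^1 * 3^1*5^1*83^1*37811^1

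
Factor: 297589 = 297589^1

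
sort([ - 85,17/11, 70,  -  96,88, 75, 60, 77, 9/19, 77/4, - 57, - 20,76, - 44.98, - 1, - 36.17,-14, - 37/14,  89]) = [ - 96, - 85, - 57,  -  44.98 ,-36.17, - 20, - 14, - 37/14,  -  1,  9/19,17/11, 77/4,60,70, 75,76 , 77 , 88, 89]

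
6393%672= 345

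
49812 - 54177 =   -  4365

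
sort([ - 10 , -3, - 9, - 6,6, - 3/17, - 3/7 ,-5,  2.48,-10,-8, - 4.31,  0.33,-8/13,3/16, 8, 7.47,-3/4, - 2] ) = [ - 10, - 10, - 9,-8 , -6,  -  5,  -  4.31 , - 3, - 2, - 3/4, - 8/13, - 3/7 , - 3/17, 3/16, 0.33, 2.48, 6 , 7.47,  8]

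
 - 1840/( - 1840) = 1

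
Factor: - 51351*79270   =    -  4070593770 = -  2^1 * 3^1*5^1 * 7927^1*17117^1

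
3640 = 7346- 3706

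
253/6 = 253/6 = 42.17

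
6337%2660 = 1017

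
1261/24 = 1261/24 = 52.54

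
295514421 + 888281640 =1183796061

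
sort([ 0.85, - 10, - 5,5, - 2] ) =[ - 10,-5 , - 2,0.85,5] 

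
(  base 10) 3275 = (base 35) 2nk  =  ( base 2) 110011001011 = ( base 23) 649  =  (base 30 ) 3J5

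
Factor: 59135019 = 3^1*43^1*557^1*823^1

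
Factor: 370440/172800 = 343/160 = 2^( - 5)*5^(-1)*7^3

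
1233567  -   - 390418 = 1623985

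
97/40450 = 97/40450  =  0.00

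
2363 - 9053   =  -6690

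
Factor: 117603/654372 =179/996  =  2^( - 2 )*3^( - 1 )*83^ (-1 ) * 179^1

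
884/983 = 884/983 = 0.90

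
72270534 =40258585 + 32011949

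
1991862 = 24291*82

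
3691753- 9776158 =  - 6084405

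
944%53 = 43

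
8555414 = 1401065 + 7154349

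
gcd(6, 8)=2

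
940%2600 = 940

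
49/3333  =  49/3333 = 0.01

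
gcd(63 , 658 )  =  7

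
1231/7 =175 + 6/7 = 175.86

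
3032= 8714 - 5682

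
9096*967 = 8795832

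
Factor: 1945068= 2^2*3^1*19^2*449^1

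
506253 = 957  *529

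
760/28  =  190/7= 27.14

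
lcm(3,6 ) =6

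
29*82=2378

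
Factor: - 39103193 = -39103193^1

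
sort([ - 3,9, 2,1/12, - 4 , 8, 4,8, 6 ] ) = [  -  4 ,-3,1/12,2, 4, 6,8,  8, 9 ]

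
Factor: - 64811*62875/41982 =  - 2^ ( - 1)*3^ ( - 1)*5^3 * 503^1*6997^( - 1)*64811^1 = - 4074991625/41982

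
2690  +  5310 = 8000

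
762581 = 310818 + 451763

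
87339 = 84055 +3284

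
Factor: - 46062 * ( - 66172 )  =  2^3*3^3 *71^1*233^1 * 853^1 = 3048014664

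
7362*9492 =69880104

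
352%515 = 352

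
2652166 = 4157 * 638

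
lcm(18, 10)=90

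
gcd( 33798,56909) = 1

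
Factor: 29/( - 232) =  - 2^(- 3) = -  1/8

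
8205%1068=729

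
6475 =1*6475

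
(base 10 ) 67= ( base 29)29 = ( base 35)1w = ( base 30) 27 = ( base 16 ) 43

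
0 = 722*0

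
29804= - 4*(  -  7451 )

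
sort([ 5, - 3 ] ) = [ - 3,  5]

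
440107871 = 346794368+93313503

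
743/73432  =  743/73432 = 0.01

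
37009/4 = 37009/4 = 9252.25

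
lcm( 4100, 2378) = 118900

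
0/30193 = 0 = 0.00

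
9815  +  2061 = 11876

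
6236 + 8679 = 14915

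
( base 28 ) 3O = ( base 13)84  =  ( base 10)108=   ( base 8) 154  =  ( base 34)36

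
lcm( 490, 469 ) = 32830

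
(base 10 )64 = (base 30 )24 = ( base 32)20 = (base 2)1000000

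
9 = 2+7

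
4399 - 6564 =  - 2165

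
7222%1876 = 1594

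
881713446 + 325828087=1207541533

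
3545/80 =44+ 5/16 = 44.31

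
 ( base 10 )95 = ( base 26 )3h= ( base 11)87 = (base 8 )137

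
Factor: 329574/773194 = 164787/386597 = 3^1 * 7^2*17^( - 1)*19^1*59^1 * 22741^( - 1)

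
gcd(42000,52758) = 6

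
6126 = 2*3063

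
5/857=5/857 =0.01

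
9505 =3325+6180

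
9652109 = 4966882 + 4685227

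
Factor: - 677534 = - 2^1*11^1*13^1*23^1 *103^1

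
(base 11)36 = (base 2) 100111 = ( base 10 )39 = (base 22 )1h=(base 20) 1j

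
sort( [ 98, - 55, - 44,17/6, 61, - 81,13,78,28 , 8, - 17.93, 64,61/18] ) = [ - 81, - 55, - 44, -17.93, 17/6, 61/18,8, 13,28, 61, 64,  78,  98] 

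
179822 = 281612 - 101790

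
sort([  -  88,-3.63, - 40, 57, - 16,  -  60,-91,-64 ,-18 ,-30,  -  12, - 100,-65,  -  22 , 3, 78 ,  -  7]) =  [-100, - 91,-88, - 65, - 64,-60,  -  40, - 30,-22,-18, - 16, - 12,-7, - 3.63, 3, 57,78]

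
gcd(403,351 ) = 13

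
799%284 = 231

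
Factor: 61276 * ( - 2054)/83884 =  - 31465226/20971 = - 2^1*13^1 * 67^ (-1 )*79^1*313^( - 1 ) *15319^1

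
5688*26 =147888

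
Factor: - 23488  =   - 2^6 * 367^1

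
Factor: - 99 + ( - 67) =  - 2^1*83^1 = - 166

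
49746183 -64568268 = -14822085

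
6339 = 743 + 5596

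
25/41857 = 25/41857 = 0.00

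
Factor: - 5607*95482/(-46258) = 3^2* 7^1*89^1* 101^( - 1) * 229^( - 1)*47741^1 =267683787/23129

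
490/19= 490/19= 25.79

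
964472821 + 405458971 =1369931792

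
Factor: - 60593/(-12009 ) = 3^(  -  1)*13^1*59^1*79^1*4003^( - 1)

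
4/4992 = 1/1248 = 0.00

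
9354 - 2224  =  7130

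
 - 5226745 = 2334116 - 7560861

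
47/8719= 47/8719 = 0.01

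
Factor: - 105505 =  -  5^1 *21101^1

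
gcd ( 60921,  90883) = 1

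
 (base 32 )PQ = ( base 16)33A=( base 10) 826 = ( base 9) 1117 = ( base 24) 1AA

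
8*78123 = 624984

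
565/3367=565/3367 = 0.17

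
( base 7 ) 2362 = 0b1101101101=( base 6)4021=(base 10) 877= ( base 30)T7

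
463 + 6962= 7425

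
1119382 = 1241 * 902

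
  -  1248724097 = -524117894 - 724606203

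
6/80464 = 3/40232 = 0.00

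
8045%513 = 350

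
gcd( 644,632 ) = 4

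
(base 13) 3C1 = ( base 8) 1230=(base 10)664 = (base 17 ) 251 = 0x298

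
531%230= 71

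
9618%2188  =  866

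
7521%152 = 73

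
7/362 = 7/362 = 0.02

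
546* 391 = 213486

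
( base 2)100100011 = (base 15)146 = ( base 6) 1203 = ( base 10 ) 291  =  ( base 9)353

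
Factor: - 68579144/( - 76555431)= 2^3*3^(-2 )* 23^( - 1) * 389^1*22037^1*369833^( - 1)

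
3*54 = 162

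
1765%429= 49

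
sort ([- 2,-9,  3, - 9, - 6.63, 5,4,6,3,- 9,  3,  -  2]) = [ - 9, - 9, - 9, - 6.63, - 2, - 2,  3, 3, 3,4,5, 6]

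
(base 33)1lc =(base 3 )2110110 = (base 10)1794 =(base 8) 3402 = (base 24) 32i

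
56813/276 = 205+233/276 = 205.84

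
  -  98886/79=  - 1252+22/79 = -1251.72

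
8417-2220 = 6197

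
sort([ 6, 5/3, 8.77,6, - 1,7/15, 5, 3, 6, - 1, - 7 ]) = [ - 7,  -  1,-1, 7/15, 5/3,3,5, 6, 6, 6, 8.77 ]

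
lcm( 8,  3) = 24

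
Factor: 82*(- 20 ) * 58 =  - 95120 =-2^4*5^1*29^1 *41^1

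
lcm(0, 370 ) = 0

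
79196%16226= 14292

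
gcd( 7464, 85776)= 24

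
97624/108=24406/27 = 903.93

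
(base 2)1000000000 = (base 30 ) h2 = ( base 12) 368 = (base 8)1000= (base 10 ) 512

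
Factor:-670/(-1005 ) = 2^1*3^( - 1 )  =  2/3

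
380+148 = 528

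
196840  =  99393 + 97447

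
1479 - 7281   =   - 5802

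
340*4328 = 1471520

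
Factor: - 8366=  - 2^1 *47^1*89^1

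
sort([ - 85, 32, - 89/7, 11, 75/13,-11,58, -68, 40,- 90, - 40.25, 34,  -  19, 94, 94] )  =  [-90, - 85 , - 68 , - 40.25,-19, - 89/7, - 11, 75/13, 11, 32,34,40, 58, 94, 94]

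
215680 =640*337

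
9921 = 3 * 3307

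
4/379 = 4/379 = 0.01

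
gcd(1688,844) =844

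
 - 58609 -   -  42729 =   -  15880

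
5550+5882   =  11432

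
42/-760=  - 21/380   =  - 0.06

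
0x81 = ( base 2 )10000001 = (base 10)129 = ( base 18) 73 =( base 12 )A9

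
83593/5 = 16718+3/5 = 16718.60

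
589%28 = 1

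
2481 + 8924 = 11405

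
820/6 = 410/3 = 136.67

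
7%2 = 1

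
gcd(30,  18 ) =6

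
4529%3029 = 1500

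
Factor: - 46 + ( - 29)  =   - 3^1 * 5^2 = -75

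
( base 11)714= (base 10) 862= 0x35e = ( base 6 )3554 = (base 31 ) RP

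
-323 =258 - 581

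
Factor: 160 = 2^5*5^1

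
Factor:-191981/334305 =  - 491/855 = - 3^ ( - 2 ) * 5^( - 1)*19^(-1) * 491^1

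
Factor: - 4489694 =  - 2^1*11^1*89^1  *2293^1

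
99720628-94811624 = 4909004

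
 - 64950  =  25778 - 90728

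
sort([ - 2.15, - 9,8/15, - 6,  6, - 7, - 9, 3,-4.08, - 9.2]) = [ - 9.2, - 9, -9,-7, - 6  , - 4.08, - 2.15, 8/15, 3,6] 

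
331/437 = 331/437 = 0.76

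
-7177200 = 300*( - 23924 ) 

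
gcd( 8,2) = 2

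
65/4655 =13/931=0.01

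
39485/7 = 5640 + 5/7 = 5640.71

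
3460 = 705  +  2755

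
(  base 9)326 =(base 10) 267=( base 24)B3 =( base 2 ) 100001011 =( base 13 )177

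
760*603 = 458280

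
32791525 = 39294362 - 6502837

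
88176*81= 7142256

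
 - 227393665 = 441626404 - 669020069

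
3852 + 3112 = 6964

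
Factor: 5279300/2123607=2^2* 3^(-1)*5^2  *  13^1*31^1*131^1*707869^ ( - 1)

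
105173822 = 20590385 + 84583437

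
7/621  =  7/621=0.01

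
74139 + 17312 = 91451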